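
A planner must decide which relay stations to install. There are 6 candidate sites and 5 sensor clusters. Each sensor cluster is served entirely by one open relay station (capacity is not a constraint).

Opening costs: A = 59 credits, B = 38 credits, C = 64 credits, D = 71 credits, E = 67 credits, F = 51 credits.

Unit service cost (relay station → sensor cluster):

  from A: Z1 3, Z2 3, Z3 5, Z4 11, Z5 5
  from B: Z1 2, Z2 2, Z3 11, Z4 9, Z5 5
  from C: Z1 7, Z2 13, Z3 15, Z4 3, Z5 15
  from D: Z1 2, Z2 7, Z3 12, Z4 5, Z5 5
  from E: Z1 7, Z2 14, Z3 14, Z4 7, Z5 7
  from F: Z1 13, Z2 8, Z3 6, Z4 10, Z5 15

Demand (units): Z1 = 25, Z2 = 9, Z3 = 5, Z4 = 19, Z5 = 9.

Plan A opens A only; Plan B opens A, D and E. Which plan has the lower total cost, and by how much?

Plan A: {A}: Z1→A 3·25=75, Z2→A 3·9=27, Z3→A 5·5=25, Z4→A 11·19=209, Z5→A 5·9=45. Service 381; fixed 59; total 440.
Plan B: {A, D, E}: Z1→D 2·25=50, Z2→A 3·9=27, Z3→A 5·5=25, Z4→D 5·19=95, Z5→A 5·9=45. Service 242; fixed 197; total 439.
Difference: |440 − 439| = 1.

Plan B is cheaper by 1.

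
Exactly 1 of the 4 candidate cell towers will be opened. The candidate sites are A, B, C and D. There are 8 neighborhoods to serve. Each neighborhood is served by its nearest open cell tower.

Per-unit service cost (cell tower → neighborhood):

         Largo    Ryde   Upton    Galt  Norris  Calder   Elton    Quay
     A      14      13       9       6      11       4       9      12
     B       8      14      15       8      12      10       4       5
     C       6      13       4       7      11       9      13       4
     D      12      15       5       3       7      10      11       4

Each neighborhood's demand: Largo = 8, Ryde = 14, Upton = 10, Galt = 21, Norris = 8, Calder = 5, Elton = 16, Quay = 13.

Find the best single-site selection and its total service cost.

Choose D only; total service cost 753.

With exactly 1 open, each neighborhood uses its cheapest among the chosen.
{D}: Largo→D 12·8=96, Ryde→D 15·14=210, Upton→D 5·10=50, Galt→D 3·21=63, Norris→D 7·8=56, Calder→D 10·5=50, Elton→D 11·16=176, Quay→D 4·13=52. Service cost 753.
{C}: service cost 810
{B}: service cost 853
Among all 4 size-1 choices, {D} is lowest.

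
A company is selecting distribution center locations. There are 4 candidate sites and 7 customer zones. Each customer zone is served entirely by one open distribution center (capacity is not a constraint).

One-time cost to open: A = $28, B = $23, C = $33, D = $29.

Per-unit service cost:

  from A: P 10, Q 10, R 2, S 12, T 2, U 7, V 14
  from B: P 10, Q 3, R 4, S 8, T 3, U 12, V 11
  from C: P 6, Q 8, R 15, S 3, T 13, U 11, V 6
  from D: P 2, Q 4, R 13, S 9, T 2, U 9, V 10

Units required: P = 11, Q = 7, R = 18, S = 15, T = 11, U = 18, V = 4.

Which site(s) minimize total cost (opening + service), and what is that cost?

For any fixed open set, each customer zone goes to its cheapest open site; total = fixed + service.
{A, C, D}: P→D 2·11=22, Q→D 4·7=28, R→A 2·18=36, S→C 3·15=45, T→A 2·11=22, U→A 7·18=126, V→C 6·4=24. Service 303; fixed 90; total 393.
{A, B, C, D}: service 296 + fixed 113 = 409
{A, B, C}: P→C 6·11=66, Q→B 3·7=21, R→A 2·18=36, S→C 3·15=45, T→A 2·11=22, U→A 7·18=126, V→C 6·4=24. Service 340; fixed 84; total 424.
{B}: P→B 10·11=110, Q→B 3·7=21, R→B 4·18=72, S→B 8·15=120, T→B 3·11=33, U→B 12·18=216, V→B 11·4=44. Service 616; fixed 23; total 639.
No other subset beats 393.

Open A, C and D; minimum total cost 393.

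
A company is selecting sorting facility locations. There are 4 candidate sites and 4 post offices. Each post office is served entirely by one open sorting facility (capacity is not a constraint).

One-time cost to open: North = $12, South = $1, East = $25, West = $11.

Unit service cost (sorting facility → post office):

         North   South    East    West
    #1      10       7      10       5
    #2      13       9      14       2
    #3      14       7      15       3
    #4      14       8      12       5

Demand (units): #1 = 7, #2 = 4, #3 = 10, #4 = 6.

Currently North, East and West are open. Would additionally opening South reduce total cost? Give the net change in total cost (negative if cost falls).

No — net change +1 (cost rises by 1).

Current service cost with {North, East, West}: 103.
Adding South: each post office re-picks its cheapest; new service cost 103, saving 0.
Extra fixed cost: 1. Net change = 1 − 0 = 1.
(Totals: 151 → 152.)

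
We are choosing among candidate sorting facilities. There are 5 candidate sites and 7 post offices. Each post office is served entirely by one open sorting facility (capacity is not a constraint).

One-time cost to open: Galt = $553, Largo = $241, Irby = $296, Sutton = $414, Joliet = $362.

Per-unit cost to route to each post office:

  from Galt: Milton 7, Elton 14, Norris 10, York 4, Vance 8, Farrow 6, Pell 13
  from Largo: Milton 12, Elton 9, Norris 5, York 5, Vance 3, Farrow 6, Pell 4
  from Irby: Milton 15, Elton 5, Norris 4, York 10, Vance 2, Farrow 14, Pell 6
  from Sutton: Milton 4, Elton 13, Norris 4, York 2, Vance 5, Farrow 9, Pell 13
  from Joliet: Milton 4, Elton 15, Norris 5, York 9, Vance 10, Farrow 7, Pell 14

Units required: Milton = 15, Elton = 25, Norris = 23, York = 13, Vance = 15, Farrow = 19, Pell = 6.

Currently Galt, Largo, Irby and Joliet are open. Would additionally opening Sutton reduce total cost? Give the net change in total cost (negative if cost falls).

No — net change +388 (cost rises by 388).

Current service cost with {Galt, Largo, Irby, Joliet}: 497.
Adding Sutton: each post office re-picks its cheapest; new service cost 471, saving 26.
Extra fixed cost: 414. Net change = 414 − 26 = 388.
(Totals: 1949 → 2337.)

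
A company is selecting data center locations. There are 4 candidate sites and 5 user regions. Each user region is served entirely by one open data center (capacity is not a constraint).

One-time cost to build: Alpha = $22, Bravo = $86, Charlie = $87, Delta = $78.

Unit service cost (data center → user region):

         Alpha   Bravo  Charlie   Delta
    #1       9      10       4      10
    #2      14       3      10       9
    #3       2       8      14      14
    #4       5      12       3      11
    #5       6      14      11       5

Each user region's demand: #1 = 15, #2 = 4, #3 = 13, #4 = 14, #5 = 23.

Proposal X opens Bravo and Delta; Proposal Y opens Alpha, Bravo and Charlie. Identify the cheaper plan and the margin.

Proposal X: {Bravo, Delta}: #1→Bravo 10·15=150, #2→Bravo 3·4=12, #3→Bravo 8·13=104, #4→Delta 11·14=154, #5→Delta 5·23=115. Service 535; fixed 164; total 699.
Proposal Y: {Alpha, Bravo, Charlie}: #1→Charlie 4·15=60, #2→Bravo 3·4=12, #3→Alpha 2·13=26, #4→Charlie 3·14=42, #5→Alpha 6·23=138. Service 278; fixed 195; total 473.
Difference: |699 − 473| = 226.

Proposal Y is cheaper by 226.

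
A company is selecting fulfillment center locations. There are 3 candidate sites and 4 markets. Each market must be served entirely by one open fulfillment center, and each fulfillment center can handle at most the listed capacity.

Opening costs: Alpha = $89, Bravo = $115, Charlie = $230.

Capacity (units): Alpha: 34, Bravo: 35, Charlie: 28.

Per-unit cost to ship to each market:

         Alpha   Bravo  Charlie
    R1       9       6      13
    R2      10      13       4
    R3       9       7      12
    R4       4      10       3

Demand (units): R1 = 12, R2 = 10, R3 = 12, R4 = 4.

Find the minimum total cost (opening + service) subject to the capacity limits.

Open {Alpha, Bravo}: R1→Bravo 6·12=72, R2→Alpha 10·10=100, R3→Bravo 7·12=84, R4→Alpha 4·4=16.
Loads: Alpha carries 14/34, Bravo carries 24/35. Service 272; fixed 204; total 476.
Next best feasible plan costs 500.

Minimum total cost: 476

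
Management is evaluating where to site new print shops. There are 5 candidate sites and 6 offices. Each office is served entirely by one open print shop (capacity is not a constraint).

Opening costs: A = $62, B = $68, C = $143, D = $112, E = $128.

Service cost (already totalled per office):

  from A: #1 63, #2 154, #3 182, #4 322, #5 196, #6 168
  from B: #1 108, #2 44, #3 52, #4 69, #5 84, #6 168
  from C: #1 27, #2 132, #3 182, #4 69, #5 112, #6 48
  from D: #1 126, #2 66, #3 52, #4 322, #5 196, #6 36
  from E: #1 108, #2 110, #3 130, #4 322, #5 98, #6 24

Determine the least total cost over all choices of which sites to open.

For any fixed open set, each office goes to its cheapest open site; total = fixed + service.
{B, C}: #1→C 27, #2→B 44, #3→B 52, #4→B 69, #5→B 84, #6→C 48. Service 324; fixed 211; total 535.
{B, D}: service 393 + fixed 180 = 573
{B, E}: service 381 + fixed 196 = 577
{A, B, C, D, E}: service 300 + fixed 513 = 813
No other subset beats 535.

Minimum total cost: 535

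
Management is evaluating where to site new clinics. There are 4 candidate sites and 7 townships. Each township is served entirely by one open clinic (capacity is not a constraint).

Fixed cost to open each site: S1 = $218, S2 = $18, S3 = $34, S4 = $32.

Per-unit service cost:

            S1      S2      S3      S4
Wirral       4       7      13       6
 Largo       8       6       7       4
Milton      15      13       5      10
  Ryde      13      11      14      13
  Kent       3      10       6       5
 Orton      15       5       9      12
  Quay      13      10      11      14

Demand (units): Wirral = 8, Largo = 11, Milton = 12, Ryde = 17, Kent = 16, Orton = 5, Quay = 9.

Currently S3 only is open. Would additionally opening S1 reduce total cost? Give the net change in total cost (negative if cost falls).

No — net change +81 (cost rises by 81).

Current service cost with {S3}: 719.
Adding S1: each township re-picks its cheapest; new service cost 582, saving 137.
Extra fixed cost: 218. Net change = 218 − 137 = 81.
(Totals: 753 → 834.)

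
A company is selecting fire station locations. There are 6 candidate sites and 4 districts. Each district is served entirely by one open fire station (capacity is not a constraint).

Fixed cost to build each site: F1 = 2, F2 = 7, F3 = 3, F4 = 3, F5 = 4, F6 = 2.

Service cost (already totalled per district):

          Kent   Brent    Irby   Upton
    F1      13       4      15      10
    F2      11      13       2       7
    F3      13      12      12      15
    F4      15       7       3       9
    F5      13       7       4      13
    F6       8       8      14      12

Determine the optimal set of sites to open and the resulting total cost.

Open F1, F4 and F6; minimum total cost 31.

For any fixed open set, each district goes to its cheapest open site; total = fixed + service.
{F1, F4, F6}: Kent→F6 8, Brent→F1 4, Irby→F4 3, Upton→F4 9. Service 24; fixed 7; total 31.
{F1, F2, F6}: Kent→F6 8, Brent→F1 4, Irby→F2 2, Upton→F2 7. Service 21; fixed 11; total 32.
{F4, F6}: Kent→F6 8, Brent→F4 7, Irby→F4 3, Upton→F4 9. Service 27; fixed 5; total 32.
{F1, F2, F3, F4, F5, F6}: Kent→F6 8, Brent→F1 4, Irby→F2 2, Upton→F2 7. Service 21; fixed 21; total 42.
No other subset beats 31.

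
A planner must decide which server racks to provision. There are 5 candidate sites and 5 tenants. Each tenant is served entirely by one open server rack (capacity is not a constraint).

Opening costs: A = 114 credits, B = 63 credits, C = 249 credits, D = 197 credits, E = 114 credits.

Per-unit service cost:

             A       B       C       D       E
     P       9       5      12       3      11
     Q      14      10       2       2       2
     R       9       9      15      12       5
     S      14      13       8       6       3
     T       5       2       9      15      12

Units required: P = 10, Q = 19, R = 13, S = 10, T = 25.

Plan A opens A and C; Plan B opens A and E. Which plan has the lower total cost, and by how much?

Plan A: {A, C}: P→A 9·10=90, Q→C 2·19=38, R→A 9·13=117, S→C 8·10=80, T→A 5·25=125. Service 450; fixed 363; total 813.
Plan B: {A, E}: P→A 9·10=90, Q→E 2·19=38, R→E 5·13=65, S→E 3·10=30, T→A 5·25=125. Service 348; fixed 228; total 576.
Difference: |813 − 576| = 237.

Plan B is cheaper by 237.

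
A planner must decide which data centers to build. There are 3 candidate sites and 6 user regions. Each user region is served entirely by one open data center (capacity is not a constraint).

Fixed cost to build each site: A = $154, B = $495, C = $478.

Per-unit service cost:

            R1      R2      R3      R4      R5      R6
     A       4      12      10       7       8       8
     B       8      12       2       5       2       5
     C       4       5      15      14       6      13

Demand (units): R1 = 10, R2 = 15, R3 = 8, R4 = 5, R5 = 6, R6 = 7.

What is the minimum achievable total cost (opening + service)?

Minimum total cost: 593

For any fixed open set, each user region goes to its cheapest open site; total = fixed + service.
{A}: R1→A 4·10=40, R2→A 12·15=180, R3→A 10·8=80, R4→A 7·5=35, R5→A 8·6=48, R6→A 8·7=56. Service 439; fixed 154; total 593.
{B}: service 348 + fixed 495 = 843
{C}: service 432 + fixed 478 = 910
{A, B, C}: R1→A 4·10=40, R2→C 5·15=75, R3→B 2·8=16, R4→B 5·5=25, R5→B 2·6=12, R6→B 5·7=35. Service 203; fixed 1127; total 1330.
No other subset beats 593.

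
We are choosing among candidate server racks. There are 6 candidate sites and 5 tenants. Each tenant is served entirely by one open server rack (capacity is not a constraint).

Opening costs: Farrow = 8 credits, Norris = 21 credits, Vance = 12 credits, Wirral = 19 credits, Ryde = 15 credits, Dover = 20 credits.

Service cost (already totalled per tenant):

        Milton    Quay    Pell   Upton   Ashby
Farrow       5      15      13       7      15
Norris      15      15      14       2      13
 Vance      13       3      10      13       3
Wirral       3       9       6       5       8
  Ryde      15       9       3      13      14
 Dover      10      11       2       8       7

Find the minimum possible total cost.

For any fixed open set, each tenant goes to its cheapest open site; total = fixed + service.
{Farrow, Vance}: Milton→Farrow 5, Quay→Vance 3, Pell→Vance 10, Upton→Farrow 7, Ashby→Vance 3. Service 28; fixed 20; total 48.
{Wirral}: service 31 + fixed 19 = 50
{Vance, Wirral}: Milton→Wirral 3, Quay→Vance 3, Pell→Wirral 6, Upton→Wirral 5, Ashby→Vance 3. Service 20; fixed 31; total 51.
{Farrow, Norris, Vance, Wirral, Ryde, Dover}: Milton→Wirral 3, Quay→Vance 3, Pell→Dover 2, Upton→Norris 2, Ashby→Vance 3. Service 13; fixed 95; total 108.
No other subset beats 48.

Minimum total cost: 48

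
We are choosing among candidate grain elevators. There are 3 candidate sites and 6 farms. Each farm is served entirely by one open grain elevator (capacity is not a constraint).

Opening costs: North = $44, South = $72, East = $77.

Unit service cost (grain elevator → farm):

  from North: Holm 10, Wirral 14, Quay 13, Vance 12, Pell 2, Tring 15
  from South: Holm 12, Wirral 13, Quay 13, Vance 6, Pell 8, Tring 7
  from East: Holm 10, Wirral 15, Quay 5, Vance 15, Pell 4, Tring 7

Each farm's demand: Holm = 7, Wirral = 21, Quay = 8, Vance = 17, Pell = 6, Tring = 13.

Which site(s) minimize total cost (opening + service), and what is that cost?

For any fixed open set, each farm goes to its cheapest open site; total = fixed + service.
{South, East}: Holm→East 10·7=70, Wirral→South 13·21=273, Quay→East 5·8=40, Vance→South 6·17=102, Pell→East 4·6=24, Tring→South 7·13=91. Service 600; fixed 149; total 749.
{North, South}: service 652 + fixed 116 = 768
{South}: Holm→South 12·7=84, Wirral→South 13·21=273, Quay→South 13·8=104, Vance→South 6·17=102, Pell→South 8·6=48, Tring→South 7·13=91. Service 702; fixed 72; total 774.
{North, South, East}: service 588 + fixed 193 = 781
(All 7 nonempty subsets were checked; South and East is lowest.)

Open South and East; minimum total cost 749.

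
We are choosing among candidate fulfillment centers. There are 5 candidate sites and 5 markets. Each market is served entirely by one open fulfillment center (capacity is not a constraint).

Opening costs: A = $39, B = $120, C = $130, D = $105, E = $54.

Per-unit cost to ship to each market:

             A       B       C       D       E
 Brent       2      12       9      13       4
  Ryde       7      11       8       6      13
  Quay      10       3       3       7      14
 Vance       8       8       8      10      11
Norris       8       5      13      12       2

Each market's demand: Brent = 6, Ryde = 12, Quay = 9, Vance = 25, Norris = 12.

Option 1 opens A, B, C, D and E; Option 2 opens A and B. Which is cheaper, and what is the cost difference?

Option 2 is cheaper by 241.

Option 1: {A, B, C, D, E}: Brent→A 2·6=12, Ryde→D 6·12=72, Quay→B 3·9=27, Vance→A 8·25=200, Norris→E 2·12=24. Service 335; fixed 448; total 783.
Option 2: {A, B}: Brent→A 2·6=12, Ryde→A 7·12=84, Quay→B 3·9=27, Vance→A 8·25=200, Norris→B 5·12=60. Service 383; fixed 159; total 542.
Difference: |783 − 542| = 241.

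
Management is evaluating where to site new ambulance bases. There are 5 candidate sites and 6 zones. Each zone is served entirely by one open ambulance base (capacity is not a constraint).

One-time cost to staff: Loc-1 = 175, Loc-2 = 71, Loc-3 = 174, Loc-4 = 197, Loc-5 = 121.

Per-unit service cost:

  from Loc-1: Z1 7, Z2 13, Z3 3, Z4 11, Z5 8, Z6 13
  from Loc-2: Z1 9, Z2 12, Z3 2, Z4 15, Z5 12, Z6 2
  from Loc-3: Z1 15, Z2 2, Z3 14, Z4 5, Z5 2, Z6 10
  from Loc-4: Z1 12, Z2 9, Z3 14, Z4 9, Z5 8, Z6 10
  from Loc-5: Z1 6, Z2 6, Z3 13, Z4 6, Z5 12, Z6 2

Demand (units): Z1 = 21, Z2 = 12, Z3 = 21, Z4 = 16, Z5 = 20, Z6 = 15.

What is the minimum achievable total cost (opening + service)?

For any fixed open set, each zone goes to its cheapest open site; total = fixed + service.
{Loc-2, Loc-3}: Z1→Loc-2 9·21=189, Z2→Loc-3 2·12=24, Z3→Loc-2 2·21=42, Z4→Loc-3 5·16=80, Z5→Loc-3 2·20=40, Z6→Loc-2 2·15=30. Service 405; fixed 245; total 650.
{Loc-2, Loc-3, Loc-5}: service 342 + fixed 366 = 708
{Loc-1, Loc-2, Loc-3}: Z1→Loc-1 7·21=147, Z2→Loc-3 2·12=24, Z3→Loc-2 2·21=42, Z4→Loc-3 5·16=80, Z5→Loc-3 2·20=40, Z6→Loc-2 2·15=30. Service 363; fixed 420; total 783.
{Loc-1, Loc-2, Loc-3, Loc-4, Loc-5}: service 342 + fixed 738 = 1080
No other subset beats 650.

Minimum total cost: 650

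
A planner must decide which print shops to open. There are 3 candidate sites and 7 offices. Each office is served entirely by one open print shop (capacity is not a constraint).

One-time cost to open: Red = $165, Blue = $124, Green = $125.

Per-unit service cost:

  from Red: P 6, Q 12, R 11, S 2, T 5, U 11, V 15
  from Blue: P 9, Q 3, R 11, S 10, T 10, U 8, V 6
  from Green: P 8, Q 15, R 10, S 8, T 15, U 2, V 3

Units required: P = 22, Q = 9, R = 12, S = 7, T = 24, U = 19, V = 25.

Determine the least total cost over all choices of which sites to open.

For any fixed open set, each office goes to its cheapest open site; total = fixed + service.
{Red, Green}: P→Red 6·22=132, Q→Red 12·9=108, R→Green 10·12=120, S→Red 2·7=14, T→Red 5·24=120, U→Green 2·19=38, V→Green 3·25=75. Service 607; fixed 290; total 897.
{Red, Blue, Green}: service 526 + fixed 414 = 940
{Blue, Green}: P→Green 8·22=176, Q→Blue 3·9=27, R→Green 10·12=120, S→Green 8·7=56, T→Blue 10·24=240, U→Green 2·19=38, V→Green 3·25=75. Service 732; fixed 249; total 981.
{Blue}: service 969 + fixed 124 = 1093
No other subset beats 897.

Minimum total cost: 897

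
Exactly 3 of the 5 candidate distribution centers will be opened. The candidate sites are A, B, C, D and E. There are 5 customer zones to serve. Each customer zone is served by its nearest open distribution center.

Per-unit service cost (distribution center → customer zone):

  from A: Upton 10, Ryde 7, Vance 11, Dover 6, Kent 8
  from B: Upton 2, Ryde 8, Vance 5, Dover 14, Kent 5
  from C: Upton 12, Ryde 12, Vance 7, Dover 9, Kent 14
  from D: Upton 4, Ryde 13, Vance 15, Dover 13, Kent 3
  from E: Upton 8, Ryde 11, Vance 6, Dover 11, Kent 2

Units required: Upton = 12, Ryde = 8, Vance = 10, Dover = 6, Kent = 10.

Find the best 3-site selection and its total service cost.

With exactly 3 open, each customer zone uses its cheapest among the chosen.
{A, B, E}: Upton→B 2·12=24, Ryde→A 7·8=56, Vance→B 5·10=50, Dover→A 6·6=36, Kent→E 2·10=20. Service cost 186.
{A, B, D}: service cost 196
{B, C, E}: service cost 212
Among all 10 size-3 choices, {A, B, E} is lowest.

Choose A, B and E; total service cost 186.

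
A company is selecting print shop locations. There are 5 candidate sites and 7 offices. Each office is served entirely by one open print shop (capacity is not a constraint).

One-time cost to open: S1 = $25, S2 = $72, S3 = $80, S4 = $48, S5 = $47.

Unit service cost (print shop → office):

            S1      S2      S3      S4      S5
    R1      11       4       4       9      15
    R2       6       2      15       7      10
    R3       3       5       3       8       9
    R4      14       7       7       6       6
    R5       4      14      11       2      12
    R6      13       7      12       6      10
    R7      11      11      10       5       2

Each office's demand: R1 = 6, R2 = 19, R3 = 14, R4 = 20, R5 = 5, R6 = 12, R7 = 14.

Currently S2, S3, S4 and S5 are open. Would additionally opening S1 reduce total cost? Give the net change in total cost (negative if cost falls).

No — net change +25 (cost rises by 25).

Current service cost with {S2, S3, S4, S5}: 334.
Adding S1: each office re-picks its cheapest; new service cost 334, saving 0.
Extra fixed cost: 25. Net change = 25 − 0 = 25.
(Totals: 581 → 606.)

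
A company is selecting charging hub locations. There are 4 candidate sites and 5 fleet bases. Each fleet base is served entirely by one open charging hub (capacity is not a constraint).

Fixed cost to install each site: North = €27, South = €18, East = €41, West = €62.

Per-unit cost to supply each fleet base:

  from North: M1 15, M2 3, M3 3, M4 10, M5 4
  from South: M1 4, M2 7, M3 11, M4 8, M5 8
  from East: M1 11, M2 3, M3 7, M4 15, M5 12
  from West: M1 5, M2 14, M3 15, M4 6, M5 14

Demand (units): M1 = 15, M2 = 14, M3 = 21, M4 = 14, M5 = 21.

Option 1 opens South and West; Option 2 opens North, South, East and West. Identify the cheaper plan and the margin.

Option 1: {South, West}: M1→South 4·15=60, M2→South 7·14=98, M3→South 11·21=231, M4→West 6·14=84, M5→South 8·21=168. Service 641; fixed 80; total 721.
Option 2: {North, South, East, West}: M1→South 4·15=60, M2→North 3·14=42, M3→North 3·21=63, M4→West 6·14=84, M5→North 4·21=84. Service 333; fixed 148; total 481.
Difference: |721 − 481| = 240.

Option 2 is cheaper by 240.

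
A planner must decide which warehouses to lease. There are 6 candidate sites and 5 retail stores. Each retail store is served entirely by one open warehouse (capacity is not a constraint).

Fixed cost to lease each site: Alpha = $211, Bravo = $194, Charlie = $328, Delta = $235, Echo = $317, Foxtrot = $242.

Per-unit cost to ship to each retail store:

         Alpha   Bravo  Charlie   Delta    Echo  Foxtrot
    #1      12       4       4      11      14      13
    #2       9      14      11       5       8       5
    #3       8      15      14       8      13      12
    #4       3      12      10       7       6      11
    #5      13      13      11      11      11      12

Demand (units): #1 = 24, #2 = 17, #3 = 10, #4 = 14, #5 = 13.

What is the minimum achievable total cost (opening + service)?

For any fixed open set, each retail store goes to its cheapest open site; total = fixed + service.
{Delta}: #1→Delta 11·24=264, #2→Delta 5·17=85, #3→Delta 8·10=80, #4→Delta 7·14=98, #5→Delta 11·13=143. Service 670; fixed 235; total 905.
{Bravo, Delta}: service 502 + fixed 429 = 931
{Alpha}: service 732 + fixed 211 = 943
{Alpha, Bravo, Charlie, Delta, Echo, Foxtrot}: service 446 + fixed 1527 = 1973
No other subset beats 905.

Minimum total cost: 905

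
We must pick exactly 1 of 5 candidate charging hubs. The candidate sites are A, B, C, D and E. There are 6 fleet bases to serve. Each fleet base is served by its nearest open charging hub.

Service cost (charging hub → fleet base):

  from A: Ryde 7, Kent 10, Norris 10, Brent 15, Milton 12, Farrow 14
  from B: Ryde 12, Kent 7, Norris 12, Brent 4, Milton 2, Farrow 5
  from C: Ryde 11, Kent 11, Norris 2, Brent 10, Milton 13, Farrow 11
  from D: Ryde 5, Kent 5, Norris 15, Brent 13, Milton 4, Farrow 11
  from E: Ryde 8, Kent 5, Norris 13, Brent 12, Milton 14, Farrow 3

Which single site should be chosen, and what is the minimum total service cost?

Choose B only; total service cost 42.

With exactly 1 open, each fleet base uses its cheapest among the chosen.
{B}: Ryde→B 12, Kent→B 7, Norris→B 12, Brent→B 4, Milton→B 2, Farrow→B 5. Service cost 42.
{D}: service cost 53
{E}: service cost 55
Among all 5 size-1 choices, {B} is lowest.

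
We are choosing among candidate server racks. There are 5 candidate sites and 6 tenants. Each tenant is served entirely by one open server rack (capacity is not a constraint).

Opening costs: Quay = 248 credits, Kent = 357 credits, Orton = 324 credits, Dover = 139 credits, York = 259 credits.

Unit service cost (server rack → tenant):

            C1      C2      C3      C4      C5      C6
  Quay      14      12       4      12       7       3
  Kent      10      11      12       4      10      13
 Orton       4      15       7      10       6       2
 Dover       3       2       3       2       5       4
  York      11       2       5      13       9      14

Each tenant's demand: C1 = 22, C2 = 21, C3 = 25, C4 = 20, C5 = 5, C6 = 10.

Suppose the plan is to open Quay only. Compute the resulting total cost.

Total cost: 1213

Each tenant is assigned to its cheapest site among the open ones.
{Quay}: C1→Quay 14·22=308, C2→Quay 12·21=252, C3→Quay 4·25=100, C4→Quay 12·20=240, C5→Quay 7·5=35, C6→Quay 3·10=30. Service 965; fixed 248; total 1213.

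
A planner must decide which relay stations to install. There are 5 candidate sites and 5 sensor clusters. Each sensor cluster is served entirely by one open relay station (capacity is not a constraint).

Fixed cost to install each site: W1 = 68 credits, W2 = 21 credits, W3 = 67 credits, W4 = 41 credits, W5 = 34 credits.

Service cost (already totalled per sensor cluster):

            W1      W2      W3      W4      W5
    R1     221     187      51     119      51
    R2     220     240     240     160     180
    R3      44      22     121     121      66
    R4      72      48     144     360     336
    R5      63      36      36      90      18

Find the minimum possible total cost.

Minimum total cost: 374

For any fixed open set, each sensor cluster goes to its cheapest open site; total = fixed + service.
{W2, W5}: R1→W5 51, R2→W5 180, R3→W2 22, R4→W2 48, R5→W5 18. Service 319; fixed 55; total 374.
{W2, W4, W5}: R1→W5 51, R2→W4 160, R3→W2 22, R4→W2 48, R5→W5 18. Service 299; fixed 96; total 395.
{W2, W3, W5}: R1→W3 51, R2→W5 180, R3→W2 22, R4→W2 48, R5→W5 18. Service 319; fixed 122; total 441.
{W1, W2, W3, W4, W5}: service 299 + fixed 231 = 530
No other subset beats 374.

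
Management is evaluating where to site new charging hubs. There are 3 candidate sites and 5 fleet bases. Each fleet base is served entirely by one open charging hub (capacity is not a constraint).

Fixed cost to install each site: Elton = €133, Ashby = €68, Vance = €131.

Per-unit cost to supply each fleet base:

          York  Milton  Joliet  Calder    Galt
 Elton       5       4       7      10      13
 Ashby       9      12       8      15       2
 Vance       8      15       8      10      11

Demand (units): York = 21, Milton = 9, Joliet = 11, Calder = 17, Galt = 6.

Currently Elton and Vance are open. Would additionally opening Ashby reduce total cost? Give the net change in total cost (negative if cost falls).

Current service cost with {Elton, Vance}: 454.
Adding Ashby: each fleet base re-picks its cheapest; new service cost 400, saving 54.
Extra fixed cost: 68. Net change = 68 − 54 = 14.
(Totals: 718 → 732.)

No — net change +14 (cost rises by 14).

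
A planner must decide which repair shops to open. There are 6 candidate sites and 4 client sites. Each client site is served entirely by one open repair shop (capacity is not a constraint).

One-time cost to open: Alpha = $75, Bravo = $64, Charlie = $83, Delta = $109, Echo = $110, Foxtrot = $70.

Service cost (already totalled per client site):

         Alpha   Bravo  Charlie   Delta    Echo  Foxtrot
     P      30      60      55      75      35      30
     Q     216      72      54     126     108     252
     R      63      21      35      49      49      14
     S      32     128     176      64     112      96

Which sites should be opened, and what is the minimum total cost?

Open Alpha and Bravo; minimum total cost 294.

For any fixed open set, each client site goes to its cheapest open site; total = fixed + service.
{Alpha, Bravo}: P→Alpha 30, Q→Bravo 72, R→Bravo 21, S→Alpha 32. Service 155; fixed 139; total 294.
{Alpha, Charlie}: service 151 + fixed 158 = 309
{Bravo}: service 281 + fixed 64 = 345
{Alpha, Bravo, Charlie, Delta, Echo, Foxtrot}: service 130 + fixed 511 = 641
No other subset beats 294.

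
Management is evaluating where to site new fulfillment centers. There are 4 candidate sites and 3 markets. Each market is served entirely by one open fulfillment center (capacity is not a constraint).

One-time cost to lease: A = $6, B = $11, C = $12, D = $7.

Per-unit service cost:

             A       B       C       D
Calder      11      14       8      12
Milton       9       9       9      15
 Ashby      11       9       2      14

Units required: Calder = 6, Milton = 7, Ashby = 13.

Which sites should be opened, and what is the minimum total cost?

For any fixed open set, each market goes to its cheapest open site; total = fixed + service.
{C}: Calder→C 8·6=48, Milton→C 9·7=63, Ashby→C 2·13=26. Service 137; fixed 12; total 149.
{A, C}: service 137 + fixed 18 = 155
{C, D}: Calder→C 8·6=48, Milton→C 9·7=63, Ashby→C 2·13=26. Service 137; fixed 19; total 156.
{A, B, C, D}: service 137 + fixed 36 = 173
No other subset beats 149.

Open C only; minimum total cost 149.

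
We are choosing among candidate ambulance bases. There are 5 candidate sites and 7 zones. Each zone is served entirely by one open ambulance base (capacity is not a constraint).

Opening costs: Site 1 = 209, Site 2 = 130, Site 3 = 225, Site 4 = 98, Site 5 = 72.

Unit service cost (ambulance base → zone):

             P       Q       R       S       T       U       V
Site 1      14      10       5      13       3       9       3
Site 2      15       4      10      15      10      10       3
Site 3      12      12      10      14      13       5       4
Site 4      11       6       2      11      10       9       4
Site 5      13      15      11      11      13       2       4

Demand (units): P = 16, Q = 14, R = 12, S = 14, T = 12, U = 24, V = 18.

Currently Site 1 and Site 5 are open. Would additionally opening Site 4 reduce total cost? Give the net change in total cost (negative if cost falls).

Yes — net change −26 (cost falls by 26).

Current service cost with {Site 1, Site 5}: 700.
Adding Site 4: each zone re-picks its cheapest; new service cost 576, saving 124.
Extra fixed cost: 98. Net change = 98 − 124 = -26.
(Totals: 981 → 955.)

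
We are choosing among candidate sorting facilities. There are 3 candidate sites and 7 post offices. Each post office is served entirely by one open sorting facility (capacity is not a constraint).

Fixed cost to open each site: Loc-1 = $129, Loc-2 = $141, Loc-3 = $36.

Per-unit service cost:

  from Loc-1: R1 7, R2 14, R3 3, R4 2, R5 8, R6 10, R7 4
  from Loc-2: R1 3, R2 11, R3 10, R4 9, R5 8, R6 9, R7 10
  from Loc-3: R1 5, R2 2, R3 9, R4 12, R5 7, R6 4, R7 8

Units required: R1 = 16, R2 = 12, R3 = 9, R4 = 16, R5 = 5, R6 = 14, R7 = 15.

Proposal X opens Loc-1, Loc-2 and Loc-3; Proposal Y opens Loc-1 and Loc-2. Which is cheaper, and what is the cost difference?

Proposal X is cheaper by 147.

Proposal X: {Loc-1, Loc-2, Loc-3}: R1→Loc-2 3·16=48, R2→Loc-3 2·12=24, R3→Loc-1 3·9=27, R4→Loc-1 2·16=32, R5→Loc-3 7·5=35, R6→Loc-3 4·14=56, R7→Loc-1 4·15=60. Service 282; fixed 306; total 588.
Proposal Y: {Loc-1, Loc-2}: R1→Loc-2 3·16=48, R2→Loc-2 11·12=132, R3→Loc-1 3·9=27, R4→Loc-1 2·16=32, R5→Loc-1 8·5=40, R6→Loc-2 9·14=126, R7→Loc-1 4·15=60. Service 465; fixed 270; total 735.
Difference: |588 − 735| = 147.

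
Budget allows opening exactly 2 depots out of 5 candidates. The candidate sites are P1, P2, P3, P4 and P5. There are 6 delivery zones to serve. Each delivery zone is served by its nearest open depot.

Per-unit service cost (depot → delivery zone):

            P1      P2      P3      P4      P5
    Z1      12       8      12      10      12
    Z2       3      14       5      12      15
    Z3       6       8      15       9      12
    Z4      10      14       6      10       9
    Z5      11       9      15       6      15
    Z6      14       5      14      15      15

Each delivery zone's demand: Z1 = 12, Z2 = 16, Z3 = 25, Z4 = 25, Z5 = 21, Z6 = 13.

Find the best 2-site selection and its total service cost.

With exactly 2 open, each delivery zone uses its cheapest among the chosen.
{P2, P3}: Z1→P2 8·12=96, Z2→P3 5·16=80, Z3→P2 8·25=200, Z4→P3 6·25=150, Z5→P2 9·21=189, Z6→P2 5·13=65. Service cost 780.
{P1, P2}: service cost 798
{P1, P4}: service cost 876
Among all 10 size-2 choices, {P2, P3} is lowest.

Choose P2 and P3; total service cost 780.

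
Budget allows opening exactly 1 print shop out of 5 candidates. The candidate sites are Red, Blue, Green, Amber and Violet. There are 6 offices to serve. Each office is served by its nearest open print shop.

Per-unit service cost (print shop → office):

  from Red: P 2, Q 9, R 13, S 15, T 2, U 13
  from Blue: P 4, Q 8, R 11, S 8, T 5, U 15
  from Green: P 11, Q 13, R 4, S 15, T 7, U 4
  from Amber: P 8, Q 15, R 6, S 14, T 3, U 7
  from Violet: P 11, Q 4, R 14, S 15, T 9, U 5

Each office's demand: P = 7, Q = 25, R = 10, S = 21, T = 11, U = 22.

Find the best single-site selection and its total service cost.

Choose Violet only; total service cost 841.

With exactly 1 open, each office uses its cheapest among the chosen.
{Violet}: P→Violet 11·7=77, Q→Violet 4·25=100, R→Violet 14·10=140, S→Violet 15·21=315, T→Violet 9·11=99, U→Violet 5·22=110. Service cost 841.
{Blue}: service cost 891
{Green}: service cost 922
Among all 5 size-1 choices, {Violet} is lowest.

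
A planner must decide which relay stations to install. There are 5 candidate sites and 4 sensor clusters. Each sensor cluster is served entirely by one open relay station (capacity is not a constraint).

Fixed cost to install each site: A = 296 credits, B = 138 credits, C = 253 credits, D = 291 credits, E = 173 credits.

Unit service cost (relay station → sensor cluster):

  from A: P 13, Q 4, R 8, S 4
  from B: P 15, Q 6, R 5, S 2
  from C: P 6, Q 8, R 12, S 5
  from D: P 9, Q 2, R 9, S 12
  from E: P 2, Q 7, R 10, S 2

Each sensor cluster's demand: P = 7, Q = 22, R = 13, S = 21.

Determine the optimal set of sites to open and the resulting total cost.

For any fixed open set, each sensor cluster goes to its cheapest open site; total = fixed + service.
{B}: P→B 15·7=105, Q→B 6·22=132, R→B 5·13=65, S→B 2·21=42. Service 344; fixed 138; total 482.
{E}: service 340 + fixed 173 = 513
{B, E}: P→E 2·7=14, Q→B 6·22=132, R→B 5·13=65, S→B 2·21=42. Service 253; fixed 311; total 564.
{A, B, C, D, E}: P→E 2·7=14, Q→D 2·22=44, R→B 5·13=65, S→B 2·21=42. Service 165; fixed 1151; total 1316.
No other subset beats 482.

Open B only; minimum total cost 482.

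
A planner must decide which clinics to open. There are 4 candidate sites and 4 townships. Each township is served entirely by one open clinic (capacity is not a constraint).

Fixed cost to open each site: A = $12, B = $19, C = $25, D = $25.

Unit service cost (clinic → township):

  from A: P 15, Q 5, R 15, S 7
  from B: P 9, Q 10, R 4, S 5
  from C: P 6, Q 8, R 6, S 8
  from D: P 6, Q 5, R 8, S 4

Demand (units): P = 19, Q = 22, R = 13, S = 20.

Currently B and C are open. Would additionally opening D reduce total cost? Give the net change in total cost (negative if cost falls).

Current service cost with {B, C}: 442.
Adding D: each township re-picks its cheapest; new service cost 356, saving 86.
Extra fixed cost: 25. Net change = 25 − 86 = -61.
(Totals: 486 → 425.)

Yes — net change −61 (cost falls by 61).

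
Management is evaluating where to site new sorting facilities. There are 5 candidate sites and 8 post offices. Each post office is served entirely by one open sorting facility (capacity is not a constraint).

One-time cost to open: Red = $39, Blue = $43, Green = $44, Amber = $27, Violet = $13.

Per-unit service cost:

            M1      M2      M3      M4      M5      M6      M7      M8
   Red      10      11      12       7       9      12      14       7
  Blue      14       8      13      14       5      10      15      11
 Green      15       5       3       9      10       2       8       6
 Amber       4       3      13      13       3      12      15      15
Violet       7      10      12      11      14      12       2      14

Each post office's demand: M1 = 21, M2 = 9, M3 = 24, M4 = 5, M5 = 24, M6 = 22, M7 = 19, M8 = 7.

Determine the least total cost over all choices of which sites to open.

For any fixed open set, each post office goes to its cheapest open site; total = fixed + service.
{Green, Amber, Violet}: M1→Amber 4·21=84, M2→Amber 3·9=27, M3→Green 3·24=72, M4→Green 9·5=45, M5→Amber 3·24=72, M6→Green 2·22=44, M7→Violet 2·19=38, M8→Green 6·7=42. Service 424; fixed 84; total 508.
{Red, Green, Amber, Violet}: M1→Amber 4·21=84, M2→Amber 3·9=27, M3→Green 3·24=72, M4→Red 7·5=35, M5→Amber 3·24=72, M6→Green 2·22=44, M7→Violet 2·19=38, M8→Green 6·7=42. Service 414; fixed 123; total 537.
{Blue, Green, Amber, Violet}: service 424 + fixed 127 = 551
{Red, Blue, Green, Amber, Violet}: service 414 + fixed 166 = 580
No other subset beats 508.

Minimum total cost: 508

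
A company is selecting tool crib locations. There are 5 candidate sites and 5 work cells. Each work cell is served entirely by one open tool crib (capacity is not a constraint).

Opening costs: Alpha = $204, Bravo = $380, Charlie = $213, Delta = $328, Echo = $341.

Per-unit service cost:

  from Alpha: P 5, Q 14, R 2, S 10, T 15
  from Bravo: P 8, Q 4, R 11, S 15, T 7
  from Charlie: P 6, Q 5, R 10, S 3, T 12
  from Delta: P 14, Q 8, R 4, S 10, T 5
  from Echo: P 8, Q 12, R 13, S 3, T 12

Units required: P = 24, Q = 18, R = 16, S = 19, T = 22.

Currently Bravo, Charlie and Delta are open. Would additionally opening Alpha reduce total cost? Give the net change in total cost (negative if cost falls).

Current service cost with {Bravo, Charlie, Delta}: 447.
Adding Alpha: each work cell re-picks its cheapest; new service cost 391, saving 56.
Extra fixed cost: 204. Net change = 204 − 56 = 148.
(Totals: 1368 → 1516.)

No — net change +148 (cost rises by 148).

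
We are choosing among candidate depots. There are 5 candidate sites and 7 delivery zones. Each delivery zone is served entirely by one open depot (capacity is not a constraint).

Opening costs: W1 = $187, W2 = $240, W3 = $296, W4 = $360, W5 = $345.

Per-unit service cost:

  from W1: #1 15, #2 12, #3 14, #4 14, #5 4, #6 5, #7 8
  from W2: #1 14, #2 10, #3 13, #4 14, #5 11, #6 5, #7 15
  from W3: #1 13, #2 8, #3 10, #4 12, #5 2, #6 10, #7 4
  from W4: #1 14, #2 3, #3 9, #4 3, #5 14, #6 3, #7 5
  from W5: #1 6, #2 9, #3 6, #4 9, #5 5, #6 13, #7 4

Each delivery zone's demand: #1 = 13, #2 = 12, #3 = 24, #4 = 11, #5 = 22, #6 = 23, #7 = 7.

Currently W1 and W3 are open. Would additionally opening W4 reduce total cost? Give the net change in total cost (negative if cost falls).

No — net change +131 (cost rises by 131).

Current service cost with {W1, W3}: 824.
Adding W4: each delivery zone re-picks its cheapest; new service cost 595, saving 229.
Extra fixed cost: 360. Net change = 360 − 229 = 131.
(Totals: 1307 → 1438.)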